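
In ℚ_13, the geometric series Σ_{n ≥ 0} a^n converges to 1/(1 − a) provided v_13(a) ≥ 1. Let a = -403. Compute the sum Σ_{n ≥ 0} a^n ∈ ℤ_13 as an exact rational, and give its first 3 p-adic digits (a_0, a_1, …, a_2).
Σ a^n = 1/(1 − a) = 1/404;  first 3 digits = (1, 8, 9)

v_13(a) = 1 ≥ 1, so the series converges in ℤ_13 to 1/(1 − a) = 1/(1 − (-403)) = 1/404. Expand this rational in ℤ_13: compute digits iteratively via d_i = x_i mod 13, x_{i+1} = (x_i − d_i)/13. The first 3 digits are (1, 8, 9).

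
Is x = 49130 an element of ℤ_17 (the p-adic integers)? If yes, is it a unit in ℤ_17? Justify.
x ∈ ℤ_17 but not a unit; v_17(x) = 3 > 0

ℤ_17 = {x ∈ ℚ_17 : v_17(x) ≥ 0} and ℤ_17^× = {x ∈ ℤ_17 : v_17(x) = 0}. Here v_17(49130) = v_17(num) − v_17(den) = 3; compare against these criteria.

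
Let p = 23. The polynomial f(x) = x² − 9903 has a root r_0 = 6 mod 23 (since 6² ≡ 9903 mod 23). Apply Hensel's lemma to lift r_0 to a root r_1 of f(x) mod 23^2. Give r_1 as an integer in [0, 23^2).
r_1 = 167 (mod 529)

Hensel's recurrence: r_{i+1} = r_i − f(r_i)·(f′(r_i))^{-1} mod 23^{i+2}, with f′(x) = 2x. Iterate:
  r_0 = 6 (mod 23)
  r_1 = 167 (mod 529)
Final: r_1 = 167, and one checks f(r_1) ≡ 0 mod 23^2.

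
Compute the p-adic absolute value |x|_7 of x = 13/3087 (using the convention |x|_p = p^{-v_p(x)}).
|13/3087|_7 = 343

Step 1 — compute v_7(x) by factoring powers of 7 out of the numerator and denominator: v_7(13/3087) = -3. Step 2 — apply |x|_p = p^{-v_p(x)} = 7^{3} = 343.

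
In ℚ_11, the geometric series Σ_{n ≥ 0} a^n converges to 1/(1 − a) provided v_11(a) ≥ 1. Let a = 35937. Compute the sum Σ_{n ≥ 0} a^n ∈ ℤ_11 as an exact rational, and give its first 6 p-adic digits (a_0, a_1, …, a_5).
Σ a^n = 1/(1 − a) = -1/35936;  first 6 digits = (1, 0, 0, 5, 2, 0)

v_11(a) = 3 ≥ 1, so the series converges in ℤ_11 to 1/(1 − a) = 1/(1 − 35937) = -1/35936. Expand this rational in ℤ_11: compute digits iteratively via d_i = x_i mod 11, x_{i+1} = (x_i − d_i)/11. The first 6 digits are (1, 0, 0, 5, 2, 0).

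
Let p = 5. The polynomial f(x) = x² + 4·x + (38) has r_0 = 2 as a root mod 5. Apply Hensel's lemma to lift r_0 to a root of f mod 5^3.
r_2 = 27 (mod 125)

Hensel: r_{i+1} = r_i − f(r_i)·(f′(r_i))^{-1} mod 5^{i+2}, f′(x) = 2x + 4. Iterate:
  r_0 = 2 (mod 5)
  r_1 = 2 (mod 25)
  r_2 = 27 (mod 125)
Final: r = 27 satisfies f(r) ≡ 0 mod 5^3.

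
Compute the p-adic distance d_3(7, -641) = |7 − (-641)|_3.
d_3(7, -641) = 1/81

Step 1 — x − y = 7 − (-641) = 648. Step 2 — v_3(648) = 4 (factor: 648 = (3^4 · 8); the sign does not affect v_p). Step 3 — |x − y|_3 = 3^{-4} = 1/81.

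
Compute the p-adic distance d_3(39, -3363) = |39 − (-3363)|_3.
d_3(39, -3363) = 1/243

Step 1 — x − y = 39 − (-3363) = 3402. Step 2 — v_3(3402) = 5 (factor: 3402 = (3^5 · 14); the sign does not affect v_p). Step 3 — |x − y|_3 = 3^{-5} = 1/243.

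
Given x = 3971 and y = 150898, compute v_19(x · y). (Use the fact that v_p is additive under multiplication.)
v_19(599215958) = 5

v_p(x) = 2 (factor: 3971 = 19^2 · 11); v_p(y) = 3 (factor: 150898 = 19^3 · 22). Additivity: v_p(xy) = v_p(x) + v_p(y) = 2 + 3 = 5. (Direct check: xy = 599215958 = 19^5 · (242).)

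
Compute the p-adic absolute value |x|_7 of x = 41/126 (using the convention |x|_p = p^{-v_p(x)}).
|41/126|_7 = 7

Step 1 — compute v_7(x) by factoring powers of 7 out of the numerator and denominator: v_7(41/126) = -1. Step 2 — apply |x|_p = p^{-v_p(x)} = 7^{1} = 7.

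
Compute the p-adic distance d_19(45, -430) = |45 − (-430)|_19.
d_19(45, -430) = 1/19

Step 1 — x − y = 45 − (-430) = 475. Step 2 — v_19(475) = 1 (factor: 475 = (19^1 · 25); the sign does not affect v_p). Step 3 — |x − y|_19 = 19^{-1} = 1/19.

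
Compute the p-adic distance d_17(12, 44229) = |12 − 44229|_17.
d_17(12, 44229) = 1/4913

Step 1 — x − y = 12 − 44229 = -44217. Step 2 — v_17(-44217) = 3 (factor: -44217 = −(17^3 · 9); the sign does not affect v_p). Step 3 — |x − y|_17 = 17^{-3} = 1/4913.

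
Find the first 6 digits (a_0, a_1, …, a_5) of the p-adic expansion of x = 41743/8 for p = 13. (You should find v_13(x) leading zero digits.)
(a_0, …, a_5) = (0, 0, 0, 4, 8, 1)

v_13(41743/8) = 3, so a_0 = ... = a_2 = 0. Factor out: x = 13^3 · u with u = 19/8 a unit in ℤ_13. Expand u iteratively via a_{v+i} = u_i mod 13, u_{i+1} = (u_i − a_{v+i})/13:
  u_0 = 19/8;  a_3 = 4;  u_1 = (u_0 − 4)/13 = -1/8
  u_1 = -1/8;  a_4 = 8;  u_2 = (u_1 − 8)/13 = -5/8
  u_2 = -5/8;  a_5 = 1;  u_3 = (u_2 − 1)/13 = -1/8
Digits: (0, 0, 0, 4, 8, 1).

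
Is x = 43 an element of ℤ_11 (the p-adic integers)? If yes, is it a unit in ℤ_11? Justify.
x ∈ ℤ_11^× (unit); v_11(x) = 0

ℤ_11 = {x ∈ ℚ_11 : v_11(x) ≥ 0} and ℤ_11^× = {x ∈ ℤ_11 : v_11(x) = 0}. Here v_11(43) = v_11(num) − v_11(den) = 0; compare against these criteria.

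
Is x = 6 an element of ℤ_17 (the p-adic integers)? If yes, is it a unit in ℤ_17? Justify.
x ∈ ℤ_17^× (unit); v_17(x) = 0

ℤ_17 = {x ∈ ℚ_17 : v_17(x) ≥ 0} and ℤ_17^× = {x ∈ ℤ_17 : v_17(x) = 0}. Here v_17(6) = v_17(num) − v_17(den) = 0; compare against these criteria.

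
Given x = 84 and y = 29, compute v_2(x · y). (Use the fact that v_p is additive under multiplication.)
v_2(2436) = 2

v_p(x) = 2 (factor: 84 = 2^2 · 21); v_p(y) = 0 (factor: 29 = 2^0 · 29). Additivity: v_p(xy) = v_p(x) + v_p(y) = 2 + 0 = 2. (Direct check: xy = 2436 = 2^2 · (609).)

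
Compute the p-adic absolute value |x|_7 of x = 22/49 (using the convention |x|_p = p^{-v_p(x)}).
|22/49|_7 = 49

Step 1 — compute v_7(x) by factoring powers of 7 out of the numerator and denominator: v_7(22/49) = -2. Step 2 — apply |x|_p = p^{-v_p(x)} = 7^{2} = 49.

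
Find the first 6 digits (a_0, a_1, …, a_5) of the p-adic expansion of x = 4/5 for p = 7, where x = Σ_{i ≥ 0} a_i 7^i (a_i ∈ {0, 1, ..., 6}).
(a_0, …, a_5) = (5, 5, 2, 1, 4, 5)

v_7(4/5) = 0 (numerator and denominator both coprime to 7), so x ∈ ℤ_7^×. Compute digits iteratively via a_i = x_i mod 7, x_{i+1} = (x_i − a_i)/7, with x_0 = x:
  x_0 = 4/5;  a_0 = 5;  x_1 = (x_0 − 5)/7 = -3/5
  x_1 = -3/5;  a_1 = 5;  x_2 = (x_1 − 5)/7 = -4/5
  x_2 = -4/5;  a_2 = 2;  x_3 = (x_2 − 2)/7 = -2/5
  x_3 = -2/5;  a_3 = 1;  x_4 = (x_3 − 1)/7 = -1/5
  x_4 = -1/5;  a_4 = 4;  x_5 = (x_4 − 4)/7 = -3/5
  x_5 = -3/5;  a_5 = 5;  x_6 = (x_5 − 5)/7 = -4/5
Digits: (5, 5, 2, 1, 4, 5).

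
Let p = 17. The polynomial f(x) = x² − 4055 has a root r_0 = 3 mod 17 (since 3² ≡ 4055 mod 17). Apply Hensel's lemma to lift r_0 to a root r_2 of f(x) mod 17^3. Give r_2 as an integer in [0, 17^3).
r_2 = 2315 (mod 4913)

Hensel's recurrence: r_{i+1} = r_i − f(r_i)·(f′(r_i))^{-1} mod 17^{i+2}, with f′(x) = 2x. Iterate:
  r_0 = 3 (mod 17)
  r_1 = 3 (mod 289)
  r_2 = 2315 (mod 4913)
Final: r_2 = 2315, and one checks f(r_2) ≡ 0 mod 17^3.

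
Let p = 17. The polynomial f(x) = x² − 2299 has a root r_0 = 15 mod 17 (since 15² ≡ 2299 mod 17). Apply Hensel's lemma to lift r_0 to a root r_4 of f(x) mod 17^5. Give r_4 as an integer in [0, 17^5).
r_4 = 1168646 (mod 1419857)

Hensel's recurrence: r_{i+1} = r_i − f(r_i)·(f′(r_i))^{-1} mod 17^{i+2}, with f′(x) = 2x. Iterate:
  r_0 = 15 (mod 17)
  r_1 = 219 (mod 289)
  r_2 = 4265 (mod 4913)
  r_3 = 82873 (mod 83521)
  r_4 = 1168646 (mod 1419857)
Final: r_4 = 1168646, and one checks f(r_4) ≡ 0 mod 17^5.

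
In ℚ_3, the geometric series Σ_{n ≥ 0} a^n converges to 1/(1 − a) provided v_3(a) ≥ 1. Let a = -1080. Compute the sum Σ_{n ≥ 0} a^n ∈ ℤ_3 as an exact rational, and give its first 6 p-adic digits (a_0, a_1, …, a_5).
Σ a^n = 1/(1 − a) = 1/1081;  first 6 digits = (1, 0, 0, 2, 1, 1)

v_3(a) = 3 ≥ 1, so the series converges in ℤ_3 to 1/(1 − a) = 1/(1 − (-1080)) = 1/1081. Expand this rational in ℤ_3: compute digits iteratively via d_i = x_i mod 3, x_{i+1} = (x_i − d_i)/3. The first 6 digits are (1, 0, 0, 2, 1, 1).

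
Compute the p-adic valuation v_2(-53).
v_2(-53) = 0

v_2(n) is the largest exponent k such that 2^k divides n. Factor out: -53 = -2^0 · 53. (Sign doesn't affect v_p.) So v_2(-53) = 0.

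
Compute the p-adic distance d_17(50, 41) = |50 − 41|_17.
d_17(50, 41) = 1

Step 1 — x − y = 50 − 41 = 9. Step 2 — v_17(9) = 0 (factor: 9 = (17^0 · 9); the sign does not affect v_p). Step 3 — |x − y|_17 = 17^{0} = 1.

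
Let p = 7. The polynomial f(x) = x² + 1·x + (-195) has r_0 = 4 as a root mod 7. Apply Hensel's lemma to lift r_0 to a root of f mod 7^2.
r_1 = 18 (mod 49)

Hensel: r_{i+1} = r_i − f(r_i)·(f′(r_i))^{-1} mod 7^{i+2}, f′(x) = 2x + 1. Iterate:
  r_0 = 4 (mod 7)
  r_1 = 18 (mod 49)
Final: r = 18 satisfies f(r) ≡ 0 mod 7^2.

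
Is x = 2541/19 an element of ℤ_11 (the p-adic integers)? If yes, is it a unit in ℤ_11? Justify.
x ∈ ℤ_11 but not a unit; v_11(x) = 2 > 0

ℤ_11 = {x ∈ ℚ_11 : v_11(x) ≥ 0} and ℤ_11^× = {x ∈ ℤ_11 : v_11(x) = 0}. Here v_11(2541/19) = v_11(num) − v_11(den) = 2; compare against these criteria.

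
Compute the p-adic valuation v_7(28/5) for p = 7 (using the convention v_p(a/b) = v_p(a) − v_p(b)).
v_7(28/5) = 1

Factor powers of 7 from the numerator and denominator of the reduced fraction: 28 = 7^1 · 4 and 5 = 7^0 · 5. Apply v_p(a/b) = v_p(a) − v_p(b): v_7(28/5) = 1 − 0 = 1.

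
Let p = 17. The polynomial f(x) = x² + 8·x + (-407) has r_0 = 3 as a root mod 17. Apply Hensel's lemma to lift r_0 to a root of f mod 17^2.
r_1 = 71 (mod 289)

Hensel: r_{i+1} = r_i − f(r_i)·(f′(r_i))^{-1} mod 17^{i+2}, f′(x) = 2x + 8. Iterate:
  r_0 = 3 (mod 17)
  r_1 = 71 (mod 289)
Final: r = 71 satisfies f(r) ≡ 0 mod 17^2.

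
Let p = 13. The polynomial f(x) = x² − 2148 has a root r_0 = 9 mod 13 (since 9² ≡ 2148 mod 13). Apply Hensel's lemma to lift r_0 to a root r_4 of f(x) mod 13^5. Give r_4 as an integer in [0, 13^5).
r_4 = 247737 (mod 371293)

Hensel's recurrence: r_{i+1} = r_i − f(r_i)·(f′(r_i))^{-1} mod 13^{i+2}, with f′(x) = 2x. Iterate:
  r_0 = 9 (mod 13)
  r_1 = 152 (mod 169)
  r_2 = 1673 (mod 2197)
  r_3 = 19249 (mod 28561)
  r_4 = 247737 (mod 371293)
Final: r_4 = 247737, and one checks f(r_4) ≡ 0 mod 13^5.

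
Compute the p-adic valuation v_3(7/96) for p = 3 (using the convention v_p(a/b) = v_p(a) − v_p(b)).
v_3(7/96) = -1

Factor powers of 3 from the numerator and denominator of the reduced fraction: 7 = 3^0 · 7 and 96 = 3^1 · 32. Apply v_p(a/b) = v_p(a) − v_p(b): v_3(7/96) = 0 − 1 = -1.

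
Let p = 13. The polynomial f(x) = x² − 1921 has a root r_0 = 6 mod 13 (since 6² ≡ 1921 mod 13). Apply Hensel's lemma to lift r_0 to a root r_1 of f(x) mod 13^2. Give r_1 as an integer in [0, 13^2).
r_1 = 149 (mod 169)

Hensel's recurrence: r_{i+1} = r_i − f(r_i)·(f′(r_i))^{-1} mod 13^{i+2}, with f′(x) = 2x. Iterate:
  r_0 = 6 (mod 13)
  r_1 = 149 (mod 169)
Final: r_1 = 149, and one checks f(r_1) ≡ 0 mod 13^2.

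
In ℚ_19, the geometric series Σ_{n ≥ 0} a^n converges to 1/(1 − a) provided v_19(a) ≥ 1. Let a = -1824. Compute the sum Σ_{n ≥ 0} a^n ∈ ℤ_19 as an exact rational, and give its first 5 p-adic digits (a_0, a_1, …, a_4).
Σ a^n = 1/(1 − a) = 1/1825;  first 5 digits = (1, 18, 14, 8, 11)

v_19(a) = 1 ≥ 1, so the series converges in ℤ_19 to 1/(1 − a) = 1/(1 − (-1824)) = 1/1825. Expand this rational in ℤ_19: compute digits iteratively via d_i = x_i mod 19, x_{i+1} = (x_i − d_i)/19. The first 5 digits are (1, 18, 14, 8, 11).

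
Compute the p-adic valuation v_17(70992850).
v_17(70992850) = 5

v_17(n) is the largest exponent k such that 17^k divides n. Factor out: 70992850 = 17^5 · 50. (Sign doesn't affect v_p.) So v_17(70992850) = 5.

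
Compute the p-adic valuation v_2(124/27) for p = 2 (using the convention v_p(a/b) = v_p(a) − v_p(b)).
v_2(124/27) = 2

Factor powers of 2 from the numerator and denominator of the reduced fraction: 124 = 2^2 · 31 and 27 = 2^0 · 27. Apply v_p(a/b) = v_p(a) − v_p(b): v_2(124/27) = 2 − 0 = 2.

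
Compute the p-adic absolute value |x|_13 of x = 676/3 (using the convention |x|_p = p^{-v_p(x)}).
|676/3|_13 = 1/169

Step 1 — compute v_13(x) by factoring powers of 13 out of the numerator and denominator: v_13(676/3) = 2. Step 2 — apply |x|_p = p^{-v_p(x)} = 13^{-2} = 1/169.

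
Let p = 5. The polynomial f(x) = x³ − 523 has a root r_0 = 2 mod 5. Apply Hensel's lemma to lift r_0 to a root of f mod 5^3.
r_2 = 22 (mod 125)

Hensel: r_{i+1} = r_i − f(r_i)/f′(r_i) mod 5^{i+2}, where f′(x) = 3x². Iterate:
  r_0 = 2 (mod 5)
  r_1 = 22 (mod 25)
  r_2 = 22 (mod 125)
Final: r = 22 with f(r) ≡ 0 mod 5^3.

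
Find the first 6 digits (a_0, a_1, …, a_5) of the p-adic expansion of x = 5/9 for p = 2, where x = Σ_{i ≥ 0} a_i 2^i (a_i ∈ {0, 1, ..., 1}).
(a_0, …, a_5) = (1, 0, 1, 1, 1, 0)

v_2(5/9) = 0 (numerator and denominator both coprime to 2), so x ∈ ℤ_2^×. Compute digits iteratively via a_i = x_i mod 2, x_{i+1} = (x_i − a_i)/2, with x_0 = x:
  x_0 = 5/9;  a_0 = 1;  x_1 = (x_0 − 1)/2 = -2/9
  x_1 = -2/9;  a_1 = 0;  x_2 = (x_1 − 0)/2 = -1/9
  x_2 = -1/9;  a_2 = 1;  x_3 = (x_2 − 1)/2 = -5/9
  x_3 = -5/9;  a_3 = 1;  x_4 = (x_3 − 1)/2 = -7/9
  x_4 = -7/9;  a_4 = 1;  x_5 = (x_4 − 1)/2 = -8/9
  x_5 = -8/9;  a_5 = 0;  x_6 = (x_5 − 0)/2 = -4/9
Digits: (1, 0, 1, 1, 1, 0).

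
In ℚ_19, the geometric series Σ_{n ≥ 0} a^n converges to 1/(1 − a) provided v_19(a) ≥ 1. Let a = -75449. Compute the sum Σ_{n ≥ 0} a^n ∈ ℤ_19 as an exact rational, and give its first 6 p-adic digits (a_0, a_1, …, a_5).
Σ a^n = 1/(1 − a) = 1/75450;  first 6 digits = (1, 0, 0, 8, 18, 18)

v_19(a) = 3 ≥ 1, so the series converges in ℤ_19 to 1/(1 − a) = 1/(1 − (-75449)) = 1/75450. Expand this rational in ℤ_19: compute digits iteratively via d_i = x_i mod 19, x_{i+1} = (x_i − d_i)/19. The first 6 digits are (1, 0, 0, 8, 18, 18).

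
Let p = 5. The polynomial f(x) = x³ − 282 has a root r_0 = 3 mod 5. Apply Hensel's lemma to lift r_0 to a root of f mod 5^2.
r_1 = 18 (mod 25)

Hensel: r_{i+1} = r_i − f(r_i)/f′(r_i) mod 5^{i+2}, where f′(x) = 3x². Iterate:
  r_0 = 3 (mod 5)
  r_1 = 18 (mod 25)
Final: r = 18 with f(r) ≡ 0 mod 5^2.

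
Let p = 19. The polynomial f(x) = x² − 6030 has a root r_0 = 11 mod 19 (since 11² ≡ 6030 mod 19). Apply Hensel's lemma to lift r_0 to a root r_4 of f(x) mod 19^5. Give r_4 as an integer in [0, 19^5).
r_4 = 997378 (mod 2476099)

Hensel's recurrence: r_{i+1} = r_i − f(r_i)·(f′(r_i))^{-1} mod 19^{i+2}, with f′(x) = 2x. Iterate:
  r_0 = 11 (mod 19)
  r_1 = 296 (mod 361)
  r_2 = 2823 (mod 6859)
  r_3 = 85131 (mod 130321)
  r_4 = 997378 (mod 2476099)
Final: r_4 = 997378, and one checks f(r_4) ≡ 0 mod 19^5.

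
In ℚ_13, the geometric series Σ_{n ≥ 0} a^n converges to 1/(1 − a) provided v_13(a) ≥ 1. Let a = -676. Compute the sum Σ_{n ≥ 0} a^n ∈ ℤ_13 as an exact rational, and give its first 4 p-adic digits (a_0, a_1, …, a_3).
Σ a^n = 1/(1 − a) = 1/677;  first 4 digits = (1, 0, 9, 12)

v_13(a) = 2 ≥ 1, so the series converges in ℤ_13 to 1/(1 − a) = 1/(1 − (-676)) = 1/677. Expand this rational in ℤ_13: compute digits iteratively via d_i = x_i mod 13, x_{i+1} = (x_i − d_i)/13. The first 4 digits are (1, 0, 9, 12).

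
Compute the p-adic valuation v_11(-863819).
v_11(-863819) = 4

v_11(n) is the largest exponent k such that 11^k divides n. Factor out: -863819 = -11^4 · 59. (Sign doesn't affect v_p.) So v_11(-863819) = 4.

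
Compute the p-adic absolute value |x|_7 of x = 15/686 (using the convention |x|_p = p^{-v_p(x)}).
|15/686|_7 = 343

Step 1 — compute v_7(x) by factoring powers of 7 out of the numerator and denominator: v_7(15/686) = -3. Step 2 — apply |x|_p = p^{-v_p(x)} = 7^{3} = 343.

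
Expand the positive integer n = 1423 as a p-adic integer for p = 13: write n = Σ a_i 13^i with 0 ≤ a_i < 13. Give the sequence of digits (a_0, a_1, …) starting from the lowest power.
(a_0, a_1, …) = (6, 5, 8)

Repeated division by 13 gives the digits low-to-high: 1423 = 6 + 5·13^1 + 8·13^2. Digit sequence: (6, 5, 8).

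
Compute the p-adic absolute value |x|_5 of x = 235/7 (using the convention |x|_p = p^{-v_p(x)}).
|235/7|_5 = 1/5

Step 1 — compute v_5(x) by factoring powers of 5 out of the numerator and denominator: v_5(235/7) = 1. Step 2 — apply |x|_p = p^{-v_p(x)} = 5^{-1} = 1/5.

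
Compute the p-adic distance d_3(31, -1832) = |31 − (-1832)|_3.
d_3(31, -1832) = 1/81

Step 1 — x − y = 31 − (-1832) = 1863. Step 2 — v_3(1863) = 4 (factor: 1863 = (3^4 · 23); the sign does not affect v_p). Step 3 — |x − y|_3 = 3^{-4} = 1/81.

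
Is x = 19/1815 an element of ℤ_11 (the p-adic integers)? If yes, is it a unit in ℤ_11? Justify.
x ∉ ℤ_11 (v_11(x) = -2 < 0)

ℤ_11 = {x ∈ ℚ_11 : v_11(x) ≥ 0} and ℤ_11^× = {x ∈ ℤ_11 : v_11(x) = 0}. Here v_11(19/1815) = v_11(num) − v_11(den) = -2; compare against these criteria.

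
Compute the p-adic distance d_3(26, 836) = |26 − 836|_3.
d_3(26, 836) = 1/81

Step 1 — x − y = 26 − 836 = -810. Step 2 — v_3(-810) = 4 (factor: -810 = −(3^4 · 10); the sign does not affect v_p). Step 3 — |x − y|_3 = 3^{-4} = 1/81.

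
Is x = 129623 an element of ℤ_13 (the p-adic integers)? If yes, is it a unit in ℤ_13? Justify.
x ∈ ℤ_13 but not a unit; v_13(x) = 3 > 0

ℤ_13 = {x ∈ ℚ_13 : v_13(x) ≥ 0} and ℤ_13^× = {x ∈ ℤ_13 : v_13(x) = 0}. Here v_13(129623) = v_13(num) − v_13(den) = 3; compare against these criteria.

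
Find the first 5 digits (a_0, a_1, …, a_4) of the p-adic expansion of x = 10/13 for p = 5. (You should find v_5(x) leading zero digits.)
(a_0, …, a_4) = (0, 4, 0, 1, 4)

v_5(10/13) = 1, so a_0 = ... = a_0 = 0. Factor out: x = 5^1 · u with u = 2/13 a unit in ℤ_5. Expand u iteratively via a_{v+i} = u_i mod 5, u_{i+1} = (u_i − a_{v+i})/5:
  u_0 = 2/13;  a_1 = 4;  u_1 = (u_0 − 4)/5 = -10/13
  u_1 = -10/13;  a_2 = 0;  u_2 = (u_1 − 0)/5 = -2/13
  u_2 = -2/13;  a_3 = 1;  u_3 = (u_2 − 1)/5 = -3/13
  u_3 = -3/13;  a_4 = 4;  u_4 = (u_3 − 4)/5 = -11/13
Digits: (0, 4, 0, 1, 4).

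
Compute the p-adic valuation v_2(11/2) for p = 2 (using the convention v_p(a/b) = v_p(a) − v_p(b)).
v_2(11/2) = -1

Factor powers of 2 from the numerator and denominator of the reduced fraction: 11 = 2^0 · 11 and 2 = 2^1 · 1. Apply v_p(a/b) = v_p(a) − v_p(b): v_2(11/2) = 0 − 1 = -1.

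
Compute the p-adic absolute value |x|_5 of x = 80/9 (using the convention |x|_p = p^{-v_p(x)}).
|80/9|_5 = 1/5

Step 1 — compute v_5(x) by factoring powers of 5 out of the numerator and denominator: v_5(80/9) = 1. Step 2 — apply |x|_p = p^{-v_p(x)} = 5^{-1} = 1/5.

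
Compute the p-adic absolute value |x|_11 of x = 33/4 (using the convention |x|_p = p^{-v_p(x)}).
|33/4|_11 = 1/11

Step 1 — compute v_11(x) by factoring powers of 11 out of the numerator and denominator: v_11(33/4) = 1. Step 2 — apply |x|_p = p^{-v_p(x)} = 11^{-1} = 1/11.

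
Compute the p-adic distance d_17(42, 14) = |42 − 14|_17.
d_17(42, 14) = 1

Step 1 — x − y = 42 − 14 = 28. Step 2 — v_17(28) = 0 (factor: 28 = (17^0 · 28); the sign does not affect v_p). Step 3 — |x − y|_17 = 17^{0} = 1.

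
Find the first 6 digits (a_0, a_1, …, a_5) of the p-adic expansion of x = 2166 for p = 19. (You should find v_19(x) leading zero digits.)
(a_0, …, a_5) = (0, 0, 6, 0, 0, 0)

v_19(2166) = 2, so a_0 = ... = a_1 = 0. Factor out: x = 19^2 · u with u = 6 a unit in ℤ_19. Expand u iteratively via a_{v+i} = u_i mod 19, u_{i+1} = (u_i − a_{v+i})/19:
  u_0 = 6;  a_2 = 6;  u_1 = (u_0 − 6)/19 = 0
  u_1 = 0;  a_3 = 0;  u_2 = (u_1 − 0)/19 = 0
  u_2 = 0;  a_4 = 0;  u_3 = (u_2 − 0)/19 = 0
  u_3 = 0;  a_5 = 0;  u_4 = (u_3 − 0)/19 = 0
Digits: (0, 0, 6, 0, 0, 0).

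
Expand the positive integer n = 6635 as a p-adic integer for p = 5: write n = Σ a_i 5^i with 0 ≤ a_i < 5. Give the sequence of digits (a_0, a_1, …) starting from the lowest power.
(a_0, a_1, …) = (0, 2, 0, 3, 0, 2)

Repeated division by 5 gives the digits low-to-high: 6635 = 2·5^1 + 3·5^3 + 2·5^5. Digit sequence: (0, 2, 0, 3, 0, 2).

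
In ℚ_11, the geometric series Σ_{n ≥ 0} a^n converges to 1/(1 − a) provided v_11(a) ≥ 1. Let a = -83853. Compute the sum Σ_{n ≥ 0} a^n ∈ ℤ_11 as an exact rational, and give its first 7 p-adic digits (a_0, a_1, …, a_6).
Σ a^n = 1/(1 − a) = 1/83854;  first 7 digits = (1, 0, 0, 3, 5, 10, 8)

v_11(a) = 3 ≥ 1, so the series converges in ℤ_11 to 1/(1 − a) = 1/(1 − (-83853)) = 1/83854. Expand this rational in ℤ_11: compute digits iteratively via d_i = x_i mod 11, x_{i+1} = (x_i − d_i)/11. The first 7 digits are (1, 0, 0, 3, 5, 10, 8).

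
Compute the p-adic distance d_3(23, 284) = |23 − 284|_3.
d_3(23, 284) = 1/9

Step 1 — x − y = 23 − 284 = -261. Step 2 — v_3(-261) = 2 (factor: -261 = −(3^2 · 29); the sign does not affect v_p). Step 3 — |x − y|_3 = 3^{-2} = 1/9.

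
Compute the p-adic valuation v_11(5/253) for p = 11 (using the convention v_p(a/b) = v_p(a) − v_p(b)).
v_11(5/253) = -1

Factor powers of 11 from the numerator and denominator of the reduced fraction: 5 = 11^0 · 5 and 253 = 11^1 · 23. Apply v_p(a/b) = v_p(a) − v_p(b): v_11(5/253) = 0 − 1 = -1.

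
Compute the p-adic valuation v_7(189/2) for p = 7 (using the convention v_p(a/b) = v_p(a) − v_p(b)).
v_7(189/2) = 1

Factor powers of 7 from the numerator and denominator of the reduced fraction: 189 = 7^1 · 27 and 2 = 7^0 · 2. Apply v_p(a/b) = v_p(a) − v_p(b): v_7(189/2) = 1 − 0 = 1.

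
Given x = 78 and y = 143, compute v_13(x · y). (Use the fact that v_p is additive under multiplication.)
v_13(11154) = 2

v_p(x) = 1 (factor: 78 = 13^1 · 6); v_p(y) = 1 (factor: 143 = 13^1 · 11). Additivity: v_p(xy) = v_p(x) + v_p(y) = 1 + 1 = 2. (Direct check: xy = 11154 = 13^2 · (66).)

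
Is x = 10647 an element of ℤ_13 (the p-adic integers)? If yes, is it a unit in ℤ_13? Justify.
x ∈ ℤ_13 but not a unit; v_13(x) = 2 > 0

ℤ_13 = {x ∈ ℚ_13 : v_13(x) ≥ 0} and ℤ_13^× = {x ∈ ℤ_13 : v_13(x) = 0}. Here v_13(10647) = v_13(num) − v_13(den) = 2; compare against these criteria.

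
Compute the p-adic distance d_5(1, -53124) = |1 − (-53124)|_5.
d_5(1, -53124) = 1/3125

Step 1 — x − y = 1 − (-53124) = 53125. Step 2 — v_5(53125) = 5 (factor: 53125 = (5^5 · 17); the sign does not affect v_p). Step 3 — |x − y|_5 = 5^{-5} = 1/3125.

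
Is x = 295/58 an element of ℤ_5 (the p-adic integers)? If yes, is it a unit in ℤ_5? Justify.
x ∈ ℤ_5 but not a unit; v_5(x) = 1 > 0

ℤ_5 = {x ∈ ℚ_5 : v_5(x) ≥ 0} and ℤ_5^× = {x ∈ ℤ_5 : v_5(x) = 0}. Here v_5(295/58) = v_5(num) − v_5(den) = 1; compare against these criteria.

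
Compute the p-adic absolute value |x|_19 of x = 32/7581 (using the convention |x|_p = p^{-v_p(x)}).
|32/7581|_19 = 361

Step 1 — compute v_19(x) by factoring powers of 19 out of the numerator and denominator: v_19(32/7581) = -2. Step 2 — apply |x|_p = p^{-v_p(x)} = 19^{2} = 361.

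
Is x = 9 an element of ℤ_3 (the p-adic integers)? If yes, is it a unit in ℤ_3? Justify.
x ∈ ℤ_3 but not a unit; v_3(x) = 2 > 0

ℤ_3 = {x ∈ ℚ_3 : v_3(x) ≥ 0} and ℤ_3^× = {x ∈ ℤ_3 : v_3(x) = 0}. Here v_3(9) = v_3(num) − v_3(den) = 2; compare against these criteria.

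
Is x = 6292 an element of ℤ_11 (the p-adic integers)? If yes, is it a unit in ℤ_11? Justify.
x ∈ ℤ_11 but not a unit; v_11(x) = 2 > 0

ℤ_11 = {x ∈ ℚ_11 : v_11(x) ≥ 0} and ℤ_11^× = {x ∈ ℤ_11 : v_11(x) = 0}. Here v_11(6292) = v_11(num) − v_11(den) = 2; compare against these criteria.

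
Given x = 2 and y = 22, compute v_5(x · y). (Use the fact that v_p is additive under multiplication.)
v_5(44) = 0

v_p(x) = 0 (factor: 2 = 5^0 · 2); v_p(y) = 0 (factor: 22 = 5^0 · 22). Additivity: v_p(xy) = v_p(x) + v_p(y) = 0 + 0 = 0. (Direct check: xy = 44 = 5^0 · (44).)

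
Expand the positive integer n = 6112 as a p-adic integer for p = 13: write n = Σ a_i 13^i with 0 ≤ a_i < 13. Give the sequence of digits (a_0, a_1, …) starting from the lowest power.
(a_0, a_1, …) = (2, 2, 10, 2)

Repeated division by 13 gives the digits low-to-high: 6112 = 2 + 2·13^1 + 10·13^2 + 2·13^3. Digit sequence: (2, 2, 10, 2).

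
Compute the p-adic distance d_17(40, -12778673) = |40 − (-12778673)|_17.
d_17(40, -12778673) = 1/1419857

Step 1 — x − y = 40 − (-12778673) = 12778713. Step 2 — v_17(12778713) = 5 (factor: 12778713 = (17^5 · 9); the sign does not affect v_p). Step 3 — |x − y|_17 = 17^{-5} = 1/1419857.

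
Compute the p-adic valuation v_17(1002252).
v_17(1002252) = 4

v_17(n) is the largest exponent k such that 17^k divides n. Factor out: 1002252 = 17^4 · 12. (Sign doesn't affect v_p.) So v_17(1002252) = 4.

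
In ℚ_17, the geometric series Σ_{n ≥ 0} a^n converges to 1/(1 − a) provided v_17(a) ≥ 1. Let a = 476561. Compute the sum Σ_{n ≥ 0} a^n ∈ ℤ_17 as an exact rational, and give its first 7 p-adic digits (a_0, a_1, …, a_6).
Σ a^n = 1/(1 − a) = -1/476560;  first 7 digits = (1, 0, 0, 12, 5, 0, 8)

v_17(a) = 3 ≥ 1, so the series converges in ℤ_17 to 1/(1 − a) = 1/(1 − 476561) = -1/476560. Expand this rational in ℤ_17: compute digits iteratively via d_i = x_i mod 17, x_{i+1} = (x_i − d_i)/17. The first 7 digits are (1, 0, 0, 12, 5, 0, 8).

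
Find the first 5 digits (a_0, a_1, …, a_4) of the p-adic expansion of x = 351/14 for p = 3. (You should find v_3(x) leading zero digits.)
(a_0, …, a_4) = (0, 0, 0, 2, 2)

v_3(351/14) = 3, so a_0 = ... = a_2 = 0. Factor out: x = 3^3 · u with u = 13/14 a unit in ℤ_3. Expand u iteratively via a_{v+i} = u_i mod 3, u_{i+1} = (u_i − a_{v+i})/3:
  u_0 = 13/14;  a_3 = 2;  u_1 = (u_0 − 2)/3 = -5/14
  u_1 = -5/14;  a_4 = 2;  u_2 = (u_1 − 2)/3 = -11/14
Digits: (0, 0, 0, 2, 2).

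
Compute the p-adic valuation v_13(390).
v_13(390) = 1

v_13(n) is the largest exponent k such that 13^k divides n. Factor out: 390 = 13^1 · 30. (Sign doesn't affect v_p.) So v_13(390) = 1.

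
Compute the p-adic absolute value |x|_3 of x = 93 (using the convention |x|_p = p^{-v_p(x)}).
|93|_3 = 1/3

Step 1 — compute v_3(x) by factoring powers of 3 out of the numerator and denominator: v_3(93) = 1. Step 2 — apply |x|_p = p^{-v_p(x)} = 3^{-1} = 1/3.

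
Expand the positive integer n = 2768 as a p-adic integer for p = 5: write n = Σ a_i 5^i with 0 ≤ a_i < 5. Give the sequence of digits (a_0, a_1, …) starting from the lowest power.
(a_0, a_1, …) = (3, 3, 0, 2, 4)

Repeated division by 5 gives the digits low-to-high: 2768 = 3 + 3·5^1 + 2·5^3 + 4·5^4. Digit sequence: (3, 3, 0, 2, 4).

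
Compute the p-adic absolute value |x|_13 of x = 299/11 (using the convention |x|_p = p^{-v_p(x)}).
|299/11|_13 = 1/13

Step 1 — compute v_13(x) by factoring powers of 13 out of the numerator and denominator: v_13(299/11) = 1. Step 2 — apply |x|_p = p^{-v_p(x)} = 13^{-1} = 1/13.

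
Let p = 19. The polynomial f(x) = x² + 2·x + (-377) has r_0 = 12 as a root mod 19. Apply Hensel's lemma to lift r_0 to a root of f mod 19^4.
r_3 = 9892 (mod 130321)

Hensel: r_{i+1} = r_i − f(r_i)·(f′(r_i))^{-1} mod 19^{i+2}, f′(x) = 2x + 2. Iterate:
  r_0 = 12 (mod 19)
  r_1 = 145 (mod 361)
  r_2 = 3033 (mod 6859)
  r_3 = 9892 (mod 130321)
Final: r = 9892 satisfies f(r) ≡ 0 mod 19^4.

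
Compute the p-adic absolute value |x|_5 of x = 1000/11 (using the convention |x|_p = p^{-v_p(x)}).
|1000/11|_5 = 1/125

Step 1 — compute v_5(x) by factoring powers of 5 out of the numerator and denominator: v_5(1000/11) = 3. Step 2 — apply |x|_p = p^{-v_p(x)} = 5^{-3} = 1/125.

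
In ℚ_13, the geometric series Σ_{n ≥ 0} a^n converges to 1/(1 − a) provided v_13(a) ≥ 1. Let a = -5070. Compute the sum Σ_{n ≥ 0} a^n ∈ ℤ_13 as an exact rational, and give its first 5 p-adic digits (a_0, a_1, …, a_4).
Σ a^n = 1/(1 − a) = 1/5071;  first 5 digits = (1, 0, 9, 10, 2)

v_13(a) = 2 ≥ 1, so the series converges in ℤ_13 to 1/(1 − a) = 1/(1 − (-5070)) = 1/5071. Expand this rational in ℤ_13: compute digits iteratively via d_i = x_i mod 13, x_{i+1} = (x_i − d_i)/13. The first 5 digits are (1, 0, 9, 10, 2).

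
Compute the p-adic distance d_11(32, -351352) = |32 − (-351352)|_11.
d_11(32, -351352) = 1/14641

Step 1 — x − y = 32 − (-351352) = 351384. Step 2 — v_11(351384) = 4 (factor: 351384 = (11^4 · 24); the sign does not affect v_p). Step 3 — |x − y|_11 = 11^{-4} = 1/14641.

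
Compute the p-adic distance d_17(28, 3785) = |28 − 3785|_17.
d_17(28, 3785) = 1/289

Step 1 — x − y = 28 − 3785 = -3757. Step 2 — v_17(-3757) = 2 (factor: -3757 = −(17^2 · 13); the sign does not affect v_p). Step 3 — |x − y|_17 = 17^{-2} = 1/289.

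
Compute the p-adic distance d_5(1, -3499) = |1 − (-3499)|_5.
d_5(1, -3499) = 1/125

Step 1 — x − y = 1 − (-3499) = 3500. Step 2 — v_5(3500) = 3 (factor: 3500 = (5^3 · 28); the sign does not affect v_p). Step 3 — |x − y|_5 = 5^{-3} = 1/125.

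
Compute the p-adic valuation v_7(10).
v_7(10) = 0

v_7(n) is the largest exponent k such that 7^k divides n. Factor out: 10 = 7^0 · 10. (Sign doesn't affect v_p.) So v_7(10) = 0.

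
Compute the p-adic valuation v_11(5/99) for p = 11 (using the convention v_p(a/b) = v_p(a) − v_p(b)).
v_11(5/99) = -1

Factor powers of 11 from the numerator and denominator of the reduced fraction: 5 = 11^0 · 5 and 99 = 11^1 · 9. Apply v_p(a/b) = v_p(a) − v_p(b): v_11(5/99) = 0 − 1 = -1.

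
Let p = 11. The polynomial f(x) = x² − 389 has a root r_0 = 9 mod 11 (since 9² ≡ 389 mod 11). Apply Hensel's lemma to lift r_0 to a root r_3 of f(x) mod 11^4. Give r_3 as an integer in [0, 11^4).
r_3 = 9975 (mod 14641)

Hensel's recurrence: r_{i+1} = r_i − f(r_i)·(f′(r_i))^{-1} mod 11^{i+2}, with f′(x) = 2x. Iterate:
  r_0 = 9 (mod 11)
  r_1 = 53 (mod 121)
  r_2 = 658 (mod 1331)
  r_3 = 9975 (mod 14641)
Final: r_3 = 9975, and one checks f(r_3) ≡ 0 mod 11^4.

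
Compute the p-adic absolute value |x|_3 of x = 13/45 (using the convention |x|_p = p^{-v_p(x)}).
|13/45|_3 = 9

Step 1 — compute v_3(x) by factoring powers of 3 out of the numerator and denominator: v_3(13/45) = -2. Step 2 — apply |x|_p = p^{-v_p(x)} = 3^{2} = 9.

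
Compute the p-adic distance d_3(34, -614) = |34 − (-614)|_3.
d_3(34, -614) = 1/81

Step 1 — x − y = 34 − (-614) = 648. Step 2 — v_3(648) = 4 (factor: 648 = (3^4 · 8); the sign does not affect v_p). Step 3 — |x − y|_3 = 3^{-4} = 1/81.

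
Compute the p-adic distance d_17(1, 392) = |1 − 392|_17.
d_17(1, 392) = 1/17

Step 1 — x − y = 1 − 392 = -391. Step 2 — v_17(-391) = 1 (factor: -391 = −(17^1 · 23); the sign does not affect v_p). Step 3 — |x − y|_17 = 17^{-1} = 1/17.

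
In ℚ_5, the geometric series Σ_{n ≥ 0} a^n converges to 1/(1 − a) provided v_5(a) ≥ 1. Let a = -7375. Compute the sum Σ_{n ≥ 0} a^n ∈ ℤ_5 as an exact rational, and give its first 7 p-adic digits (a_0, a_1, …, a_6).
Σ a^n = 1/(1 − a) = 1/7376;  first 7 digits = (1, 0, 0, 1, 3, 2, 0)

v_5(a) = 3 ≥ 1, so the series converges in ℤ_5 to 1/(1 − a) = 1/(1 − (-7375)) = 1/7376. Expand this rational in ℤ_5: compute digits iteratively via d_i = x_i mod 5, x_{i+1} = (x_i − d_i)/5. The first 7 digits are (1, 0, 0, 1, 3, 2, 0).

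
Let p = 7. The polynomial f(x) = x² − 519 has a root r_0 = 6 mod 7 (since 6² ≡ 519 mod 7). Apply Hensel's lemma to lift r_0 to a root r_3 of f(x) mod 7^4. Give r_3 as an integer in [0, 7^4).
r_3 = 1896 (mod 2401)

Hensel's recurrence: r_{i+1} = r_i − f(r_i)·(f′(r_i))^{-1} mod 7^{i+2}, with f′(x) = 2x. Iterate:
  r_0 = 6 (mod 7)
  r_1 = 34 (mod 49)
  r_2 = 181 (mod 343)
  r_3 = 1896 (mod 2401)
Final: r_3 = 1896, and one checks f(r_3) ≡ 0 mod 7^4.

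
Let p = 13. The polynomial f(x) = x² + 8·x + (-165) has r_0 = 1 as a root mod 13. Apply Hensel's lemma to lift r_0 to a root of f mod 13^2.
r_1 = 118 (mod 169)

Hensel: r_{i+1} = r_i − f(r_i)·(f′(r_i))^{-1} mod 13^{i+2}, f′(x) = 2x + 8. Iterate:
  r_0 = 1 (mod 13)
  r_1 = 118 (mod 169)
Final: r = 118 satisfies f(r) ≡ 0 mod 13^2.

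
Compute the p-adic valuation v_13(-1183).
v_13(-1183) = 2

v_13(n) is the largest exponent k such that 13^k divides n. Factor out: -1183 = -13^2 · 7. (Sign doesn't affect v_p.) So v_13(-1183) = 2.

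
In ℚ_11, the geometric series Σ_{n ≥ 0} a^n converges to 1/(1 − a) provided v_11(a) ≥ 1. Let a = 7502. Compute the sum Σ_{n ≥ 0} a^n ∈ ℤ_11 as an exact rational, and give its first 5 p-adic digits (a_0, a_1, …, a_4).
Σ a^n = 1/(1 − a) = -1/7501;  first 5 digits = (1, 0, 7, 5, 5)

v_11(a) = 2 ≥ 1, so the series converges in ℤ_11 to 1/(1 − a) = 1/(1 − 7502) = -1/7501. Expand this rational in ℤ_11: compute digits iteratively via d_i = x_i mod 11, x_{i+1} = (x_i − d_i)/11. The first 5 digits are (1, 0, 7, 5, 5).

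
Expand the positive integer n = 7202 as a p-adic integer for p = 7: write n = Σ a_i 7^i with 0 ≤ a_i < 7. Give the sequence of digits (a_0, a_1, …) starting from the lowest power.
(a_0, a_1, …) = (6, 6, 6, 6, 2)

Repeated division by 7 gives the digits low-to-high: 7202 = 6 + 6·7^1 + 6·7^2 + 6·7^3 + 2·7^4. Digit sequence: (6, 6, 6, 6, 2).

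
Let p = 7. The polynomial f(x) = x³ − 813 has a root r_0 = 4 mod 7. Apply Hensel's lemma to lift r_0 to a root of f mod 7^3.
r_2 = 235 (mod 343)

Hensel: r_{i+1} = r_i − f(r_i)/f′(r_i) mod 7^{i+2}, where f′(x) = 3x². Iterate:
  r_0 = 4 (mod 7)
  r_1 = 39 (mod 49)
  r_2 = 235 (mod 343)
Final: r = 235 with f(r) ≡ 0 mod 7^3.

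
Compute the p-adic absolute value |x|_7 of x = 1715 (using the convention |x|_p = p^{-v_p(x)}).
|1715|_7 = 1/343

Step 1 — compute v_7(x) by factoring powers of 7 out of the numerator and denominator: v_7(1715) = 3. Step 2 — apply |x|_p = p^{-v_p(x)} = 7^{-3} = 1/343.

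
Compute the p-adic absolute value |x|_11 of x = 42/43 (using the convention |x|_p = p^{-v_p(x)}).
|42/43|_11 = 1

Step 1 — compute v_11(x) by factoring powers of 11 out of the numerator and denominator: v_11(42/43) = 0. Step 2 — apply |x|_p = p^{-v_p(x)} = 11^{0} = 1.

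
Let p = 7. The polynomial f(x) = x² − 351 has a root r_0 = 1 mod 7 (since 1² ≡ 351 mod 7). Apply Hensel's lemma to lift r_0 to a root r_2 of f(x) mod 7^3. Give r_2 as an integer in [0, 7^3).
r_2 = 127 (mod 343)

Hensel's recurrence: r_{i+1} = r_i − f(r_i)·(f′(r_i))^{-1} mod 7^{i+2}, with f′(x) = 2x. Iterate:
  r_0 = 1 (mod 7)
  r_1 = 29 (mod 49)
  r_2 = 127 (mod 343)
Final: r_2 = 127, and one checks f(r_2) ≡ 0 mod 7^3.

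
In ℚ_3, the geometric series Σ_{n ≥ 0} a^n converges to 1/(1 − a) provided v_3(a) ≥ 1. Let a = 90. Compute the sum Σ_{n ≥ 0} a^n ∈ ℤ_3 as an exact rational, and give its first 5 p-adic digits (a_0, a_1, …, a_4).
Σ a^n = 1/(1 − a) = -1/89;  first 5 digits = (1, 0, 1, 0, 2)

v_3(a) = 2 ≥ 1, so the series converges in ℤ_3 to 1/(1 − a) = 1/(1 − 90) = -1/89. Expand this rational in ℤ_3: compute digits iteratively via d_i = x_i mod 3, x_{i+1} = (x_i − d_i)/3. The first 5 digits are (1, 0, 1, 0, 2).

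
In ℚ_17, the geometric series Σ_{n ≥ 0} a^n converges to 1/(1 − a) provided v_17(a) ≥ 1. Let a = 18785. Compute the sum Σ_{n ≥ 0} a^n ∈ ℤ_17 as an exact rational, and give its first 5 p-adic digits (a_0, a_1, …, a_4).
Σ a^n = 1/(1 − a) = -1/18784;  first 5 digits = (1, 0, 14, 3, 9)

v_17(a) = 2 ≥ 1, so the series converges in ℤ_17 to 1/(1 − a) = 1/(1 − 18785) = -1/18784. Expand this rational in ℤ_17: compute digits iteratively via d_i = x_i mod 17, x_{i+1} = (x_i − d_i)/17. The first 5 digits are (1, 0, 14, 3, 9).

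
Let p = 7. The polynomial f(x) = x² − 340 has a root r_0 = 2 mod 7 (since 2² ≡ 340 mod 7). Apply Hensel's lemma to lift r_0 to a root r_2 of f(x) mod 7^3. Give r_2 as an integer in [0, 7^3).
r_2 = 37 (mod 343)

Hensel's recurrence: r_{i+1} = r_i − f(r_i)·(f′(r_i))^{-1} mod 7^{i+2}, with f′(x) = 2x. Iterate:
  r_0 = 2 (mod 7)
  r_1 = 37 (mod 49)
  r_2 = 37 (mod 343)
Final: r_2 = 37, and one checks f(r_2) ≡ 0 mod 7^3.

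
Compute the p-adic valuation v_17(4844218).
v_17(4844218) = 4

v_17(n) is the largest exponent k such that 17^k divides n. Factor out: 4844218 = 17^4 · 58. (Sign doesn't affect v_p.) So v_17(4844218) = 4.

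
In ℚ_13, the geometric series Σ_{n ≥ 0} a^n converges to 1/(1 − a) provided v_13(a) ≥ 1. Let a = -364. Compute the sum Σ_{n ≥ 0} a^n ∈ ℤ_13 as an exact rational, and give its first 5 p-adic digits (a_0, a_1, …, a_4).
Σ a^n = 1/(1 − a) = 1/365;  first 5 digits = (1, 11, 1, 0, 9)

v_13(a) = 1 ≥ 1, so the series converges in ℤ_13 to 1/(1 − a) = 1/(1 − (-364)) = 1/365. Expand this rational in ℤ_13: compute digits iteratively via d_i = x_i mod 13, x_{i+1} = (x_i − d_i)/13. The first 5 digits are (1, 11, 1, 0, 9).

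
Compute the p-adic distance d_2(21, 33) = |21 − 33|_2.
d_2(21, 33) = 1/4

Step 1 — x − y = 21 − 33 = -12. Step 2 — v_2(-12) = 2 (factor: -12 = −(2^2 · 3); the sign does not affect v_p). Step 3 — |x − y|_2 = 2^{-2} = 1/4.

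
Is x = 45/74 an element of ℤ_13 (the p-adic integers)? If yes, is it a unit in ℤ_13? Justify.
x ∈ ℤ_13^× (unit); v_13(x) = 0

ℤ_13 = {x ∈ ℚ_13 : v_13(x) ≥ 0} and ℤ_13^× = {x ∈ ℤ_13 : v_13(x) = 0}. Here v_13(45/74) = v_13(num) − v_13(den) = 0; compare against these criteria.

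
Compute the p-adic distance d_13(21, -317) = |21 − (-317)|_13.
d_13(21, -317) = 1/169

Step 1 — x − y = 21 − (-317) = 338. Step 2 — v_13(338) = 2 (factor: 338 = (13^2 · 2); the sign does not affect v_p). Step 3 — |x − y|_13 = 13^{-2} = 1/169.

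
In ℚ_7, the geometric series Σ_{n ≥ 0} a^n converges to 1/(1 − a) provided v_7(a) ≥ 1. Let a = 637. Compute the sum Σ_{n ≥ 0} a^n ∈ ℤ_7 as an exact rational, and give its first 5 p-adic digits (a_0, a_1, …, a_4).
Σ a^n = 1/(1 − a) = -1/636;  first 5 digits = (1, 0, 6, 1, 1)

v_7(a) = 2 ≥ 1, so the series converges in ℤ_7 to 1/(1 − a) = 1/(1 − 637) = -1/636. Expand this rational in ℤ_7: compute digits iteratively via d_i = x_i mod 7, x_{i+1} = (x_i − d_i)/7. The first 5 digits are (1, 0, 6, 1, 1).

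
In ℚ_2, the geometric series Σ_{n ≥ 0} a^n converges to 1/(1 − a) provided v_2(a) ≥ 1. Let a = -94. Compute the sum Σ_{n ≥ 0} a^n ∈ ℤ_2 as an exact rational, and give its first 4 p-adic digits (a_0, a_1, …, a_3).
Σ a^n = 1/(1 − a) = 1/95;  first 4 digits = (1, 1, 1, 1)

v_2(a) = 1 ≥ 1, so the series converges in ℤ_2 to 1/(1 − a) = 1/(1 − (-94)) = 1/95. Expand this rational in ℤ_2: compute digits iteratively via d_i = x_i mod 2, x_{i+1} = (x_i − d_i)/2. The first 4 digits are (1, 1, 1, 1).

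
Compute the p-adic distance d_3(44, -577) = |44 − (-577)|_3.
d_3(44, -577) = 1/27

Step 1 — x − y = 44 − (-577) = 621. Step 2 — v_3(621) = 3 (factor: 621 = (3^3 · 23); the sign does not affect v_p). Step 3 — |x − y|_3 = 3^{-3} = 1/27.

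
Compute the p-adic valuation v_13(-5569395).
v_13(-5569395) = 5

v_13(n) is the largest exponent k such that 13^k divides n. Factor out: -5569395 = -13^5 · 15. (Sign doesn't affect v_p.) So v_13(-5569395) = 5.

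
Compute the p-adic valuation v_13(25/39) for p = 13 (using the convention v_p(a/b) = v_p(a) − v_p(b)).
v_13(25/39) = -1

Factor powers of 13 from the numerator and denominator of the reduced fraction: 25 = 13^0 · 25 and 39 = 13^1 · 3. Apply v_p(a/b) = v_p(a) − v_p(b): v_13(25/39) = 0 − 1 = -1.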